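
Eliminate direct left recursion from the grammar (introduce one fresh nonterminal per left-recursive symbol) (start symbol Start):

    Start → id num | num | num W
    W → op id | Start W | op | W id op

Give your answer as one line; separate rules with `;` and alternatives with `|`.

W is directly left-recursive.
For W: α = {id op}, β = {op id, Start W, op}. Rewrite as W → β W1 and W1 → α W1 | ε.

Start → id num | num | num W; W → op id W1 | Start W W1 | op W1; W1 → id op W1 | ε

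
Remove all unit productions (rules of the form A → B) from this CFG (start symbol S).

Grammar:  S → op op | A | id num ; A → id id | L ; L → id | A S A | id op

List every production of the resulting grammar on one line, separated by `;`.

Unit pairs: A ⇒* {L}; S ⇒* {A, L}.
For each unit pair (A, B), copy every non-unit production of B to A, then drop all unit productions.

S → id | A S A | id op | op op | id num | id id; A → id | A S A | id op | id id; L → id | A S A | id op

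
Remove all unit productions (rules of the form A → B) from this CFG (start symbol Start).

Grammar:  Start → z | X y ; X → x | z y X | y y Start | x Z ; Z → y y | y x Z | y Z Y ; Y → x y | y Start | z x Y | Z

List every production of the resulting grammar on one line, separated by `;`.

Unit pairs: Y ⇒* {Z}.
Replace each nonterminal's rules with the union of the non-unit rules of every nonterminal it unit-derives.

Start → z | X y; X → x | z y X | y y Start | x Z; Z → y y | y x Z | y Z Y; Y → y y | y x Z | y Z Y | x y | y Start | z x Y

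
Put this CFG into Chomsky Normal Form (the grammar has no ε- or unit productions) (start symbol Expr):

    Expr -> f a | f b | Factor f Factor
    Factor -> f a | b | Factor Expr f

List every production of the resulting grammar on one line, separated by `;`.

Introduce a nonterminal for each terminal appearing in a rule of length ≥ 2: X1 → f, X2 → a, X3 → b.
Binarize each right-hand side of length ≥ 3 by chaining fresh nonterminals (Y1, Y2, …): affected rules were Expr → Factor X1 Factor; Factor → Factor Expr X1.

Expr -> X1 X2 | X1 X3 | Factor Y1; Factor -> X1 X2 | b | Factor Y2; X1 -> f; X2 -> a; X3 -> b; Y1 -> X1 Factor; Y2 -> Expr X1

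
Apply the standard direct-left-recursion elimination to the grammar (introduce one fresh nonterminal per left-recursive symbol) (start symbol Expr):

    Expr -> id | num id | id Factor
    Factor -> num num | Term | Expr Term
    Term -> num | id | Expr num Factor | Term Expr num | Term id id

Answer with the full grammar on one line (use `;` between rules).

Expr -> id | num id | id Factor; Factor -> num num | Term | Expr Term; Term -> num Term1 | id Term1 | Expr num Factor Term1; Term1 -> Expr num Term1 | id id Term1 | ε

Directly left-recursive nonterminal: Term.
For Term: α = {Expr num, id id}, β = {num, id, Expr num Factor}. Rewrite as Term → β Term1 and Term1 → α Term1 | ε.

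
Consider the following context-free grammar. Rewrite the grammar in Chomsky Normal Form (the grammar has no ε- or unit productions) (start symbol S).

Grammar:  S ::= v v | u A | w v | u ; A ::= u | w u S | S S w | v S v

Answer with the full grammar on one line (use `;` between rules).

Introduce a nonterminal for each terminal appearing in a rule of length ≥ 2: X1 → v, X2 → u, X3 → w.
Binarize each right-hand side of length ≥ 3 by chaining fresh nonterminals (Y1, Y2, …): affected rules were A → X3 X2 S; A → S S X3; A → X1 S X1.

S ::= X1 X1 | X2 A | X3 X1 | u; A ::= u | X3 Y1 | S Y2 | X1 Y3; X1 ::= v; X2 ::= u; X3 ::= w; Y1 ::= X2 S; Y2 ::= S X3; Y3 ::= S X1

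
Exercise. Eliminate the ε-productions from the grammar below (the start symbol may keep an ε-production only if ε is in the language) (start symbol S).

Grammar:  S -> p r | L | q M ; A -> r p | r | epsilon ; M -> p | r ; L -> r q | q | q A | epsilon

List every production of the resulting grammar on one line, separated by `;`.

S -> p r | L | q M | ε; A -> r p | r; M -> p | r; L -> r q | q | q A

The nullable symbols are {A, L, S}.
ε ∈ L(G) since S is nullable, so keep S → ε.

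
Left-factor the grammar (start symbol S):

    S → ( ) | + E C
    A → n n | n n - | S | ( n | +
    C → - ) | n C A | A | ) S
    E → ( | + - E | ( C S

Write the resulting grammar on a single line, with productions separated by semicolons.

A has alternatives sharing prefix 'n n': factor to A → n n A' with A' → ε | -.
E has alternatives sharing prefix '(': factor to E → ( E' with E' → ε | C S.

S → ( ) | + E C; A → S | ( n | + | n n A'; C → - ) | n C A | A | ) S; E → + - E | ( E'; A' → ε | -; E' → ε | C S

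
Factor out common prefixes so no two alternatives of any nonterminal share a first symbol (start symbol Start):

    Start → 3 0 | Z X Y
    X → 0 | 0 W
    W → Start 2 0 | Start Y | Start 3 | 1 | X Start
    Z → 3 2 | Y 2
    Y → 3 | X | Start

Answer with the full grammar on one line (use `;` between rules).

Start → 3 0 | Z X Y; X → 0 X1; W → 1 | X Start | Start W1; Z → 3 2 | Y 2; Y → 3 | X | Start; X1 → ε | W; W1 → 2 0 | Y | 3

X has alternatives sharing prefix '0': factor to X → 0 X1 with X1 → ε | W.
W has alternatives sharing prefix 'Start': factor to W → Start W1 with W1 → 2 0 | Y | 3.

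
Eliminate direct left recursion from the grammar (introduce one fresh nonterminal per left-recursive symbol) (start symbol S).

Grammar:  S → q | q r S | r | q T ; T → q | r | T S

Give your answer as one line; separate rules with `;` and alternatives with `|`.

S → q | q r S | r | q T; T → q T' | r T'; T' → S T' | ε

Directly left-recursive nonterminal: T.
For T: α = {S}, β = {q, r}. Rewrite as T → β T' and T' → α T' | ε.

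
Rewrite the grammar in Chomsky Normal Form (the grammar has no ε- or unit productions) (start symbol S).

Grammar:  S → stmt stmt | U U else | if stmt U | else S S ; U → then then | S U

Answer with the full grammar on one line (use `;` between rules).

Introduce a nonterminal for each terminal appearing in a rule of length ≥ 2: X1 → stmt, X2 → else, X3 → if, X4 → then.
Binarize each right-hand side of length ≥ 3 by chaining fresh nonterminals (Y1, Y2, …): affected rules were S → U U X2; S → X3 X1 U; S → X2 S S.

S → X1 X1 | U Y1 | X3 Y2 | X2 Y3; U → X4 X4 | S U; X1 → stmt; X2 → else; X3 → if; X4 → then; Y1 → U X2; Y2 → X1 U; Y3 → S S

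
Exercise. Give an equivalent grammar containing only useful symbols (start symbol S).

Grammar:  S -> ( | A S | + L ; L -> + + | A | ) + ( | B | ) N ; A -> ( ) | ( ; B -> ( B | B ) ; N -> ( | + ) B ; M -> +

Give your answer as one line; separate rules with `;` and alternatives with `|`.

S -> ( | A S | + L; L -> + + | A | ) + ( | ) N; A -> ( ) | (; N -> (

Generating nonterminals: {A, L, M, N, S}.
Reachable from S after that: {A, L, N, S}.
Removed useless symbols: {B, M} and every production mentioning them.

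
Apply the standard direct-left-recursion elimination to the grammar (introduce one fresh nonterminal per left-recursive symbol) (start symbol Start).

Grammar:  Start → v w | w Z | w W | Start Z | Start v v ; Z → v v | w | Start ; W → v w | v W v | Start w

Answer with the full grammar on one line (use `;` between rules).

Start → v w Start1 | w Z Start1 | w W Start1; Z → v v | w | Start; W → v w | v W v | Start w; Start1 → Z Start1 | v v Start1 | ε

Start is directly left-recursive.
For Start: α = {Z, v v}, β = {v w, w Z, w W}. Rewrite as Start → β Start1 and Start1 → α Start1 | ε.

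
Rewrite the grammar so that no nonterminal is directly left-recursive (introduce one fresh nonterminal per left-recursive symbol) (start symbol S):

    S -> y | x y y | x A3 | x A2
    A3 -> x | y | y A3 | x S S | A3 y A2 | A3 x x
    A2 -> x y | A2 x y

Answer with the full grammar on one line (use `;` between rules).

A3, A2 are directly left-recursive.
For A3: α = {y A2, x x}, β = {x, y, y A3, x S S}. Rewrite as A3 → β A3' and A3' → α A3' | ε.
For A2: α = {x y}, β = {x y}. Rewrite as A2 → β A2' and A2' → α A2' | ε.

S -> y | x y y | x A3 | x A2; A3 -> x A3' | y A3' | y A3 A3' | x S S A3'; A2 -> x y A2'; A3' -> y A2 A3' | x x A3' | ε; A2' -> x y A2' | ε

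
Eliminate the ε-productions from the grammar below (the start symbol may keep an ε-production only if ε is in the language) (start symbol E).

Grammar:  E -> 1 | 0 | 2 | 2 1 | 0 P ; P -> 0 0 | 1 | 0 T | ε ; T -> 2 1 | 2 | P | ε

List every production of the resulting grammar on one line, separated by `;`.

Nullable set = {P, T}.
ε ∉ L(G), so no ε-production is kept.
Add the nullable-subset variants: P → 0 T gives 0 T | 0.

E -> 1 | 0 | 2 | 2 1 | 0 P; P -> 0 0 | 1 | 0 T | 0; T -> 2 1 | 2 | P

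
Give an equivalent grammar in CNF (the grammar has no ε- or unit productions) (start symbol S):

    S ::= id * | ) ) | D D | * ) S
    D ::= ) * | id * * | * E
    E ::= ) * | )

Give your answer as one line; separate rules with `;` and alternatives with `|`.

Introduce a nonterminal for each terminal appearing in a rule of length ≥ 2: X1 → id, X2 → *, X3 → ).
Binarize each right-hand side of length ≥ 3 by chaining fresh nonterminals (Y1, Y2, …): affected rules were S → X2 X3 S; D → X1 X2 X2.

S ::= X1 X2 | X3 X3 | D D | X2 Y1; D ::= X3 X2 | X1 Y2 | X2 E; E ::= X3 X2 | ); X1 ::= id; X2 ::= *; X3 ::= ); Y1 ::= X3 S; Y2 ::= X2 X2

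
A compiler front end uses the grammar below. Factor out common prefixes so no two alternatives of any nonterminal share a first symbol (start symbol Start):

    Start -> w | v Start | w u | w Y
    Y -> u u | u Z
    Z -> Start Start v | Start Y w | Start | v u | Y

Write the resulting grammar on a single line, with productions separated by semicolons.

Start -> v Start | w Start1; Y -> u Y1; Z -> v u | Y | Start Z1; Start1 -> ε | u | Y; Y1 -> u | Z; Z1 -> Start v | Y w | ε

Start has alternatives sharing prefix 'w': factor to Start → w Start1 with Start1 → ε | u | Y.
Y has alternatives sharing prefix 'u': factor to Y → u Y1 with Y1 → u | Z.
Z has alternatives sharing prefix 'Start': factor to Z → Start Z1 with Z1 → Start v | Y w | ε.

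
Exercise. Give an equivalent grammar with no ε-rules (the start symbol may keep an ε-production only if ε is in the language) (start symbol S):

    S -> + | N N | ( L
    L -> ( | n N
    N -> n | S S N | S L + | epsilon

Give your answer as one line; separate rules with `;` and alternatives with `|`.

Nullable nonterminals: {N, S}.
ε ∈ L(G) since S is nullable, so keep S → ε.
Expand every rule over subsets of its nullable positions: S → N N gives N N | N. L → n N gives n N | n. N → S S N gives S S N | S S | S N | S. N → S L + gives S L + | L +.

S -> + | N N | N | ( L | ε; L -> ( | n N | n; N -> n | S S N | S S | S N | S | S L + | L +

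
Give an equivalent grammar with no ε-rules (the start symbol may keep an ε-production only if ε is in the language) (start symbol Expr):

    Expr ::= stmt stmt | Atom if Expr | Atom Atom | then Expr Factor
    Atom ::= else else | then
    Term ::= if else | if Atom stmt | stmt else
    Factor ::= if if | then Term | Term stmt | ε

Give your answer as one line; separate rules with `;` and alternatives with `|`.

The nullable symbols are {Factor}.
ε ∉ L(G), so no ε-production is kept.
Expand every rule over subsets of its nullable positions: Expr → then Expr Factor gives then Expr Factor | then Expr.

Expr ::= stmt stmt | Atom if Expr | Atom Atom | then Expr Factor | then Expr; Atom ::= else else | then; Term ::= if else | if Atom stmt | stmt else; Factor ::= if if | then Term | Term stmt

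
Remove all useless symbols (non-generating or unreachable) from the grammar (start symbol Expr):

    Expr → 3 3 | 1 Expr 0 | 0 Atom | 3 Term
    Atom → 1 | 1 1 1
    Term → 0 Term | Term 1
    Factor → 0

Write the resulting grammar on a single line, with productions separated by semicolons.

Expr → 3 3 | 1 Expr 0 | 0 Atom; Atom → 1 | 1 1 1

Generating nonterminals: {Atom, Expr, Factor}.
Reachable from Expr after that: {Atom, Expr}.
Removed useless symbols: {Factor, Term} and every production mentioning them.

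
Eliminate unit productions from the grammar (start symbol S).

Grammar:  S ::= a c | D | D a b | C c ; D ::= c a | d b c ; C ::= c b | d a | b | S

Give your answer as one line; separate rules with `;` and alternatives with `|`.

S ::= c a | d b c | a c | D a b | C c; D ::= c a | d b c; C ::= c a | d b c | c b | d a | b | a c | D a b | C c

Unit pairs: C ⇒* {D, S}; S ⇒* {D}.
For every A with A ⇒* B via unit rules, add B's non-unit alternatives to A; then delete every rule of the form X → Y.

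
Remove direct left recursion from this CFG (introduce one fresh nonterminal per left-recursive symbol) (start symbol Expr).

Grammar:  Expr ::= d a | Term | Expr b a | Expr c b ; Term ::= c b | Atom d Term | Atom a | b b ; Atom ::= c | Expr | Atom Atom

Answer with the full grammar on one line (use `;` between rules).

Directly left-recursive nonterminals: Expr, Atom.
For Expr: α = {b a, c b}, β = {d a, Term}. Rewrite as Expr → β Expr1 and Expr1 → α Expr1 | ε.
For Atom: α = {Atom}, β = {c, Expr}. Rewrite as Atom → β Atom1 and Atom1 → α Atom1 | ε.

Expr ::= d a Expr1 | Term Expr1; Term ::= c b | Atom d Term | Atom a | b b; Atom ::= c Atom1 | Expr Atom1; Expr1 ::= b a Expr1 | c b Expr1 | ε; Atom1 ::= Atom Atom1 | ε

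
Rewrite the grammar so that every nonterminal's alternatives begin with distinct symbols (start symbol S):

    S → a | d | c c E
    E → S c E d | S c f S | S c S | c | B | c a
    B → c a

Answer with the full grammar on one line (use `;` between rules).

E has alternatives sharing prefix 'S c': factor to E → S c E' with E' → E d | f S | S.
E has alternatives sharing prefix 'c': factor to E → c E'' with E'' → ε | a.

S → a | d | c c E; E → B | S c E' | c E''; B → c a; E' → E d | f S | S; E'' → eps | a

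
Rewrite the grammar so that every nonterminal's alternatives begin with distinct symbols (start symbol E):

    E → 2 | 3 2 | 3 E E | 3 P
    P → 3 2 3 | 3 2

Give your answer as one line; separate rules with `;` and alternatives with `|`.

E has alternatives sharing prefix '3': factor to E → 3 E' with E' → 2 | E E | P.
P has alternatives sharing prefix '3 2': factor to P → 3 2 P' with P' → 3 | ε.

E → 2 | 3 E'; P → 3 2 P'; E' → 2 | E E | P; P' → 3 | ε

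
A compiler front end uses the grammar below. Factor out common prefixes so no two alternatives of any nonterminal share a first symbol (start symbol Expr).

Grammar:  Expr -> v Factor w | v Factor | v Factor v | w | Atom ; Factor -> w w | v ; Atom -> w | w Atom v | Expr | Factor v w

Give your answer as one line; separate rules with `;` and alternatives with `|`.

Expr has alternatives sharing prefix 'v Factor': factor to Expr → v Factor Expr1 with Expr1 → w | ε | v.
Atom has alternatives sharing prefix 'w': factor to Atom → w Atom1 with Atom1 → ε | Atom v.

Expr -> w | Atom | v Factor Expr1; Factor -> w w | v; Atom -> Expr | Factor v w | w Atom1; Expr1 -> w | ε | v; Atom1 -> ε | Atom v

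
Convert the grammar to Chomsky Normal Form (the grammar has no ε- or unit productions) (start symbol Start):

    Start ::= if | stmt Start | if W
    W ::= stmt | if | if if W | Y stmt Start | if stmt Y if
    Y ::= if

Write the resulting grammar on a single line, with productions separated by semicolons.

Introduce a nonterminal for each terminal appearing in a rule of length ≥ 2: X1 → stmt, X2 → if.
Binarize each right-hand side of length ≥ 3 by chaining fresh nonterminals (Y1, Y2, …): affected rules were W → X2 X2 W; W → Y X1 Start; W → X2 X1 Y X2.

Start ::= if | X1 Start | X2 W; W ::= stmt | if | X2 Y1 | Y Y2 | X2 Y3; Y ::= if; X1 ::= stmt; X2 ::= if; Y1 ::= X2 W; Y2 ::= X1 Start; Y3 ::= X1 Y4; Y4 ::= Y X2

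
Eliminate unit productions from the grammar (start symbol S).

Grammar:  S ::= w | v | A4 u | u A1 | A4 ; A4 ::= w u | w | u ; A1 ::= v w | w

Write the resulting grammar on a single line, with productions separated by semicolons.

Unit pairs: S ⇒* {A4}.
Replace each nonterminal's rules with the union of the non-unit rules of every nonterminal it unit-derives.

S ::= w u | w | u | v | A4 u | u A1; A4 ::= w u | w | u; A1 ::= v w | w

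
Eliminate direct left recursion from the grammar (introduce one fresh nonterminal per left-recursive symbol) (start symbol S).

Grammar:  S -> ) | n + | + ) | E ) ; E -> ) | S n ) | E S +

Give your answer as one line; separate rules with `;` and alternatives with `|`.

E is directly left-recursive.
For E: α = {S +}, β = {), S n )}. Rewrite as E → β E' and E' → α E' | ε.

S -> ) | n + | + ) | E ); E -> ) E' | S n ) E'; E' -> S + E' | ε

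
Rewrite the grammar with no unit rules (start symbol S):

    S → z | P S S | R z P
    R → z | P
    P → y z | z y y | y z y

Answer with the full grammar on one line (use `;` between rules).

Unit pairs: R ⇒* {P}.
Replace each nonterminal's rules with the union of the non-unit rules of every nonterminal it unit-derives.

S → z | P S S | R z P; R → y z | z y y | y z y | z; P → y z | z y y | y z y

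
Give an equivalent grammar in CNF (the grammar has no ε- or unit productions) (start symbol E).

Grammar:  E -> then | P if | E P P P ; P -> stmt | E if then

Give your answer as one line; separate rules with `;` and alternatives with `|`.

E -> then | P X1 | E Y1; P -> stmt | E Y3; X1 -> if; X2 -> then; Y1 -> P Y2; Y2 -> P P; Y3 -> X1 X2

Introduce a nonterminal for each terminal appearing in a rule of length ≥ 2: X1 → if, X2 → then.
Binarize each right-hand side of length ≥ 3 by chaining fresh nonterminals (Y1, Y2, …): affected rules were E → E P P P; P → E X1 X2.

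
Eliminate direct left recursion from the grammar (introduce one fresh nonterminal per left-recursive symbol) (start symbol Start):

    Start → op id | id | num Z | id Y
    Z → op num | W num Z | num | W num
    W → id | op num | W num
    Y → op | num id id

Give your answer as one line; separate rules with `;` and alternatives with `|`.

W is directly left-recursive.
For W: α = {num}, β = {id, op num}. Rewrite as W → β W1 and W1 → α W1 | ε.

Start → op id | id | num Z | id Y; Z → op num | W num Z | num | W num; W → id W1 | op num W1; Y → op | num id id; W1 → num W1 | epsilon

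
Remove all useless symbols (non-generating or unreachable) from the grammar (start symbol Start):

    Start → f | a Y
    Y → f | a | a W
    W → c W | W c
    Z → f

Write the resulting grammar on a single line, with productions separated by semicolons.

Start → f | a Y; Y → f | a

Generating nonterminals: {Start, Y, Z}.
Reachable from Start after that: {Start, Y}.
Removed useless symbols: {W, Z} and every production mentioning them.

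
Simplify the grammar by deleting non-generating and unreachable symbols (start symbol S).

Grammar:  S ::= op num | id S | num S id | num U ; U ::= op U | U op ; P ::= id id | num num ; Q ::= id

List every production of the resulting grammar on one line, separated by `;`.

S ::= op num | id S | num S id

Generating nonterminals: {P, Q, S}.
Reachable from S after that: {S}.
Removed useless symbols: {P, Q, U} and every production mentioning them.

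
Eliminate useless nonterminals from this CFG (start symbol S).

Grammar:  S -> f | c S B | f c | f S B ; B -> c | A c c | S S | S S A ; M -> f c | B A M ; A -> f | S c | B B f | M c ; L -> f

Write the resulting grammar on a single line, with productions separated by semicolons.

S -> f | c S B | f c | f S B; B -> c | A c c | S S | S S A; M -> f c | B A M; A -> f | S c | B B f | M c

Generating nonterminals: {A, B, L, M, S}.
Reachable from S after that: {A, B, M, S}.
Removed useless symbols: {L} and every production mentioning them.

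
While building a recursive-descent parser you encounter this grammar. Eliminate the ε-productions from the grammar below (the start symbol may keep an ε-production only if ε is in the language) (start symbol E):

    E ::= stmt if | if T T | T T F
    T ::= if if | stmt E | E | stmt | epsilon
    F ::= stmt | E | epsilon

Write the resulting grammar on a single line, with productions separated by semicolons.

E ::= stmt if | if T T | if T | if | T T F | T T | T F | T | F | ε; T ::= if if | stmt E | stmt | E; F ::= stmt | E

Nullable set = {E, F, T}.
ε ∈ L(G) since E is nullable, so keep E → ε.
Expand every rule over subsets of its nullable positions: E → if T T gives if T T | if T | if. E → T T F gives T T F | T T | T F | T | F. T → stmt E gives stmt E | stmt.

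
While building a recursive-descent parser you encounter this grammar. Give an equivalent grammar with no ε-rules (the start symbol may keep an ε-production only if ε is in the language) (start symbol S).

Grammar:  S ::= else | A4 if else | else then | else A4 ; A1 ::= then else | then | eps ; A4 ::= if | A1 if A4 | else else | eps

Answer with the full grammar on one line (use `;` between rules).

The nullable symbols are {A1, A4}.
ε ∉ L(G), so no ε-production is kept.
Expand every rule over subsets of its nullable positions: S → A4 if else gives A4 if else | if else. A4 → A1 if A4 gives A1 if A4 | A1 if | if A4.

S ::= else | A4 if else | if else | else then | else A4; A1 ::= then else | then; A4 ::= if | A1 if A4 | A1 if | if A4 | else else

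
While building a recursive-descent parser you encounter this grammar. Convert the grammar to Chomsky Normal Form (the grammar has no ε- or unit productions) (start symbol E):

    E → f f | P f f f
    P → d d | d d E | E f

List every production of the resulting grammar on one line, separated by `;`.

E → X1 X1 | P Y1; P → X2 X2 | X2 Y3 | E X1; X1 → f; X2 → d; Y1 → X1 Y2; Y2 → X1 X1; Y3 → X2 E

Introduce a nonterminal for each terminal appearing in a rule of length ≥ 2: X1 → f, X2 → d.
Binarize each right-hand side of length ≥ 3 by chaining fresh nonterminals (Y1, Y2, …): affected rules were E → P X1 X1 X1; P → X2 X2 E.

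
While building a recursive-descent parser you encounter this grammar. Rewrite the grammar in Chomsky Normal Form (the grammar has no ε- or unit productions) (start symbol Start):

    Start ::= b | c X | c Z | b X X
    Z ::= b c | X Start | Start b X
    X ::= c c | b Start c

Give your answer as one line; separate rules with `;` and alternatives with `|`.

Introduce a nonterminal for each terminal appearing in a rule of length ≥ 2: X1 → c, X2 → b.
Binarize each right-hand side of length ≥ 3 by chaining fresh nonterminals (Y1, Y2, …): affected rules were Start → X2 X X; Z → Start X2 X; X → X2 Start X1.

Start ::= b | X1 X | X1 Z | X2 Y1; Z ::= X2 X1 | X Start | Start Y2; X ::= X1 X1 | X2 Y3; X1 ::= c; X2 ::= b; Y1 ::= X X; Y2 ::= X2 X; Y3 ::= Start X1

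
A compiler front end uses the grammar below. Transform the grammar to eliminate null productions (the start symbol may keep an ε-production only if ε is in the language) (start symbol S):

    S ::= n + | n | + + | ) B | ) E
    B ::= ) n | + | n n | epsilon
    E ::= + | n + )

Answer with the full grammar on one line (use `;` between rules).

S ::= n + | n | + + | ) B | ) | ) E; B ::= ) n | + | n n; E ::= + | n + )

Nullable set = {B}.
ε ∉ L(G), so no ε-production is kept.
Add the nullable-subset variants: S → ) B gives ) B | ).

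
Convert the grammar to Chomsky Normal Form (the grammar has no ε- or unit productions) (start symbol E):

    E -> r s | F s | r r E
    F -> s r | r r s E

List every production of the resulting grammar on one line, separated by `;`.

Introduce a nonterminal for each terminal appearing in a rule of length ≥ 2: X1 → r, X2 → s.
Binarize each right-hand side of length ≥ 3 by chaining fresh nonterminals (Y1, Y2, …): affected rules were E → X1 X1 E; F → X1 X1 X2 E.

E -> X1 X2 | F X2 | X1 Y1; F -> X2 X1 | X1 Y2; X1 -> r; X2 -> s; Y1 -> X1 E; Y2 -> X1 Y3; Y3 -> X2 E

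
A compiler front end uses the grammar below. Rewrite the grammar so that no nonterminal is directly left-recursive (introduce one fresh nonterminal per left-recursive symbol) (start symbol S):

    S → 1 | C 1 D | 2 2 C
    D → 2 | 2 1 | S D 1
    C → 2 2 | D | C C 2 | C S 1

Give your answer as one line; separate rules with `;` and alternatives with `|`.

C is directly left-recursive.
For C: α = {C 2, S 1}, β = {2 2, D}. Rewrite as C → β C' and C' → α C' | ε.

S → 1 | C 1 D | 2 2 C; D → 2 | 2 1 | S D 1; C → 2 2 C' | D C'; C' → C 2 C' | S 1 C' | ε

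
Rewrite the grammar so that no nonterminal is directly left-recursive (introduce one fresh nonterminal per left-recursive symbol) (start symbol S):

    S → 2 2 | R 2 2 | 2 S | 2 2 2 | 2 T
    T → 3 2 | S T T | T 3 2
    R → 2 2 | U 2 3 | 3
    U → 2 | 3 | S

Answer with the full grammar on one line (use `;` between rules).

Left recursion appears on T.
For T: α = {3 2}, β = {3 2, S T T}. Rewrite as T → β T' and T' → α T' | ε.

S → 2 2 | R 2 2 | 2 S | 2 2 2 | 2 T; T → 3 2 T' | S T T T'; R → 2 2 | U 2 3 | 3; U → 2 | 3 | S; T' → 3 2 T' | ε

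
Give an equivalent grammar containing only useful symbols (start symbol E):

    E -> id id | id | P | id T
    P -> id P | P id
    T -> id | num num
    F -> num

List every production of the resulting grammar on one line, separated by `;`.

E -> id id | id | id T; T -> id | num num

Generating nonterminals: {E, F, T}.
Reachable from E after that: {E, T}.
Removed useless symbols: {F, P} and every production mentioning them.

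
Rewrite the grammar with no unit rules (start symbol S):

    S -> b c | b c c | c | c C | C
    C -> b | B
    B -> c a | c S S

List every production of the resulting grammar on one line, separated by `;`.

Unit pairs: C ⇒* {B}; S ⇒* {B, C}.
For each unit pair (A, B), copy every non-unit production of B to A, then drop all unit productions.

S -> c a | c S S | b | b c | b c c | c | c C; C -> c a | c S S | b; B -> c a | c S S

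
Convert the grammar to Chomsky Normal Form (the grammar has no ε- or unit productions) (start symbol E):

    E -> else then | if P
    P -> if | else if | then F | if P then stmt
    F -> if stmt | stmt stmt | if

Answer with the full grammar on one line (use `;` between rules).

E -> X1 X2 | X3 P; P -> if | X1 X3 | X2 F | X3 Y1; F -> X3 X4 | X4 X4 | if; X1 -> else; X2 -> then; X3 -> if; X4 -> stmt; Y1 -> P Y2; Y2 -> X2 X4

Introduce a nonterminal for each terminal appearing in a rule of length ≥ 2: X1 → else, X2 → then, X3 → if, X4 → stmt.
Binarize each right-hand side of length ≥ 3 by chaining fresh nonterminals (Y1, Y2, …): affected rules were P → X3 P X2 X4.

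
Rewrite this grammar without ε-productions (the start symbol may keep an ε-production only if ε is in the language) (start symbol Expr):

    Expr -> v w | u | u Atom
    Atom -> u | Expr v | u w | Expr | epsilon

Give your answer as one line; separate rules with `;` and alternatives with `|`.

Expr -> v w | u | u Atom; Atom -> u | Expr v | u w | Expr

The nullable symbols are {Atom}.
ε ∉ L(G), so no ε-production is kept.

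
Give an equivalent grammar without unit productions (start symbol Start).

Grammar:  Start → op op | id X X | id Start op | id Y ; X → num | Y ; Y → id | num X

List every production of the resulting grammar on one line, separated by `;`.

Start → op op | id X X | id Start op | id Y; X → num | id | num X; Y → id | num X

Unit pairs: X ⇒* {Y}.
For each unit pair (A, B), copy every non-unit production of B to A, then drop all unit productions.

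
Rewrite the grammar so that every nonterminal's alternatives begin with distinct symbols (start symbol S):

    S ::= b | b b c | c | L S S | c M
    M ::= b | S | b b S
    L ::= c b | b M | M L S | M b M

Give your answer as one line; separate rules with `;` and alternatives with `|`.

S ::= L S S | b S' | c S''; M ::= S | b M'; L ::= c b | b M | M L'; S' ::= eps | b c; S'' ::= eps | M; M' ::= eps | b S; L' ::= L S | b M

S has alternatives sharing prefix 'b': factor to S → b S' with S' → ε | b c.
S has alternatives sharing prefix 'c': factor to S → c S'' with S'' → ε | M.
M has alternatives sharing prefix 'b': factor to M → b M' with M' → ε | b S.
L has alternatives sharing prefix 'M': factor to L → M L' with L' → L S | b M.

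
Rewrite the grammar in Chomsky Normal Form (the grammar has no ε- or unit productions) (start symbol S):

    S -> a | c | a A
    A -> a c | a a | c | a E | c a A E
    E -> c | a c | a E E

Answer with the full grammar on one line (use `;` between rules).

S -> a | c | X1 A; A -> X1 X2 | X1 X1 | c | X1 E | X2 Y1; E -> c | X1 X2 | X1 Y3; X1 -> a; X2 -> c; Y1 -> X1 Y2; Y2 -> A E; Y3 -> E E

Introduce a nonterminal for each terminal appearing in a rule of length ≥ 2: X1 → a, X2 → c.
Binarize each right-hand side of length ≥ 3 by chaining fresh nonterminals (Y1, Y2, …): affected rules were A → X2 X1 A E; E → X1 E E.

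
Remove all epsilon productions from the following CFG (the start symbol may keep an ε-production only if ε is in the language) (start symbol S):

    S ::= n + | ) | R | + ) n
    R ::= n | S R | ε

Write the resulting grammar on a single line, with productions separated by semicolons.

S ::= n + | ) | R | + ) n | ε; R ::= n | S R | S

The nullable symbols are {R, S}.
ε ∈ L(G) since S is nullable, so keep S → ε.
Add the nullable-subset variants: R → S R gives S R | S.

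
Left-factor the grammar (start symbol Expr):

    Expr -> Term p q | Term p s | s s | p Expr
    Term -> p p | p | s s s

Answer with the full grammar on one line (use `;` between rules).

Expr has alternatives sharing prefix 'Term p': factor to Expr → Term p Expr1 with Expr1 → q | s.
Term has alternatives sharing prefix 'p': factor to Term → p Term1 with Term1 → p | ε.

Expr -> s s | p Expr | Term p Expr1; Term -> s s s | p Term1; Expr1 -> q | s; Term1 -> p | ε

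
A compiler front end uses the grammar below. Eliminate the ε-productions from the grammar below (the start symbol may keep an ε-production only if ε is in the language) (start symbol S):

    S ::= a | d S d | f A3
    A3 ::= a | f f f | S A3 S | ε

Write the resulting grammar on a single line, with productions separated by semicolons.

S ::= a | d S d | f A3 | f; A3 ::= a | f f f | S A3 S | S S

The nullable symbols are {A3}.
ε ∉ L(G), so no ε-production is kept.
For each production, add variants omitting each subset of nullable occurrences: S → f A3 gives f A3 | f. A3 → S A3 S gives S A3 S | S S.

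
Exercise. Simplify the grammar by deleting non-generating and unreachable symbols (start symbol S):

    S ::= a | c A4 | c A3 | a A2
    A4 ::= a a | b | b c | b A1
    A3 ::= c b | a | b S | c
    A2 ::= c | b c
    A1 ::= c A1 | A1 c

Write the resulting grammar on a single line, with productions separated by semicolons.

Generating nonterminals: {A2, A3, A4, S}.
Reachable from S after that: {A2, A3, A4, S}.
Removed useless symbols: {A1} and every production mentioning them.

S ::= a | c A4 | c A3 | a A2; A4 ::= a a | b | b c; A3 ::= c b | a | b S | c; A2 ::= c | b c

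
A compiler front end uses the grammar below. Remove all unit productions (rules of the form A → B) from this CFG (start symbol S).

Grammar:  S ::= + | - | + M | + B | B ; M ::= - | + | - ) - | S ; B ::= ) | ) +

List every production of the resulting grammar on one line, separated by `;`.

Unit pairs: M ⇒* {B, S}; S ⇒* {B}.
Replace each nonterminal's rules with the union of the non-unit rules of every nonterminal it unit-derives.

S ::= ) | ) + | + | - | + M | + B; M ::= ) | ) + | + | - | + M | + B | - ) -; B ::= ) | ) +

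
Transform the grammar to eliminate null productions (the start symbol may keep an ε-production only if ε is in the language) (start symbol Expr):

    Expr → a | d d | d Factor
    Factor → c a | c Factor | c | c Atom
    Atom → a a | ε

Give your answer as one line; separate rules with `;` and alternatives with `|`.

Nullable nonterminals: {Atom}.
ε ∉ L(G), so no ε-production is kept.

Expr → a | d d | d Factor; Factor → c a | c Factor | c | c Atom; Atom → a a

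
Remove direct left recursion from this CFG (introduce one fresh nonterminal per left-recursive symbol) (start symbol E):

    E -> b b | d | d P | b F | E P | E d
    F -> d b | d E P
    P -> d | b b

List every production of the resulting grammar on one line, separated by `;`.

E -> b b E' | d E' | d P E' | b F E'; F -> d b | d E P; P -> d | b b; E' -> P E' | d E' | eps

Left recursion appears on E.
For E: α = {P, d}, β = {b b, d, d P, b F}. Rewrite as E → β E' and E' → α E' | ε.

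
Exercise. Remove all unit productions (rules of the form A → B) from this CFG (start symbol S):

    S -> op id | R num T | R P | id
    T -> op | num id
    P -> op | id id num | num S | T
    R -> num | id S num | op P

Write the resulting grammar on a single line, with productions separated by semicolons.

S -> op id | R num T | R P | id; T -> op | num id; P -> op | id id num | num S | num id; R -> num | id S num | op P

Unit pairs: P ⇒* {T}.
For every A with A ⇒* B via unit rules, add B's non-unit alternatives to A; then delete every rule of the form X → Y.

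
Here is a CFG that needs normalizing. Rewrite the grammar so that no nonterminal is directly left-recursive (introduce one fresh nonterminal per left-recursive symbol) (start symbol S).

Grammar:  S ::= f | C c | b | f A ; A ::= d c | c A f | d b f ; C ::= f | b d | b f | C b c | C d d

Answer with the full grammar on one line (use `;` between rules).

S ::= f | C c | b | f A; A ::= d c | c A f | d b f; C ::= f C' | b d C' | b f C'; C' ::= b c C' | d d C' | ε

Left recursion appears on C.
For C: α = {b c, d d}, β = {f, b d, b f}. Rewrite as C → β C' and C' → α C' | ε.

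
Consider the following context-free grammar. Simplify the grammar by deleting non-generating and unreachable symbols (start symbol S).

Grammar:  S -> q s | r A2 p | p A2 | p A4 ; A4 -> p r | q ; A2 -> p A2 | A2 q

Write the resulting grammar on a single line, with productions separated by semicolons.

Generating nonterminals: {A4, S}.
Reachable from S after that: {A4, S}.
Removed useless symbols: {A2} and every production mentioning them.

S -> q s | p A4; A4 -> p r | q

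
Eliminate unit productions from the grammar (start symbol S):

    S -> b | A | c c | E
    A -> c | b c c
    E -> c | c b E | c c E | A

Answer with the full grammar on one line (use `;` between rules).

Unit pairs: E ⇒* {A}; S ⇒* {A, E}.
Replace each nonterminal's rules with the union of the non-unit rules of every nonterminal it unit-derives.

S -> c | c b E | c c E | b | c c | b c c; A -> c | b c c; E -> c | c b E | c c E | b c c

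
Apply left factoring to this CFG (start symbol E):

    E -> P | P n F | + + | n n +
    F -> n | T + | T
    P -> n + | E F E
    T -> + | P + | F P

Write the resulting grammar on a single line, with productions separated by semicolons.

E has alternatives sharing prefix 'P': factor to E → P E' with E' → ε | n F.
F has alternatives sharing prefix 'T': factor to F → T F' with F' → + | ε.

E -> + + | n n + | P E'; F -> n | T F'; P -> n + | E F E; T -> + | P + | F P; E' -> ε | n F; F' -> + | ε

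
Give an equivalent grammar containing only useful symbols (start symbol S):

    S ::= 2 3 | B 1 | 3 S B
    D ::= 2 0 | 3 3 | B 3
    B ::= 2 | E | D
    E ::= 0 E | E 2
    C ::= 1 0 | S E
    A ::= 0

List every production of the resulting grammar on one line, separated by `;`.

S ::= 2 3 | B 1 | 3 S B; D ::= 2 0 | 3 3 | B 3; B ::= 2 | D

Generating nonterminals: {A, B, C, D, S}.
Reachable from S after that: {B, D, S}.
Removed useless symbols: {A, C, E} and every production mentioning them.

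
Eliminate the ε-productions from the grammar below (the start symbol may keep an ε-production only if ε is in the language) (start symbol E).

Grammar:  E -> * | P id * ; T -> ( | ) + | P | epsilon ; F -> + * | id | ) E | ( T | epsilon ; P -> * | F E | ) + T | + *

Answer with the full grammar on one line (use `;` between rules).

Nullable set = {F, T}.
ε ∉ L(G), so no ε-production is kept.
For each production, add variants omitting each subset of nullable occurrences: F → ( T gives ( T | (. P → F E gives F E | E. P → ) + T gives ) + T | ) +.

E -> * | P id *; T -> ( | ) + | P; F -> + * | id | ) E | ( T | (; P -> * | F E | E | ) + T | ) + | + *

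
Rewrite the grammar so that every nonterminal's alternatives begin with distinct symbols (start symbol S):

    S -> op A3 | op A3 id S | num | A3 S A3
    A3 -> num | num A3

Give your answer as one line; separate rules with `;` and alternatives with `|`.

S -> num | A3 S A3 | op A3 S'; A3 -> num A3'; S' -> ε | id S; A3' -> ε | A3

S has alternatives sharing prefix 'op A3': factor to S → op A3 S' with S' → ε | id S.
A3 has alternatives sharing prefix 'num': factor to A3 → num A3' with A3' → ε | A3.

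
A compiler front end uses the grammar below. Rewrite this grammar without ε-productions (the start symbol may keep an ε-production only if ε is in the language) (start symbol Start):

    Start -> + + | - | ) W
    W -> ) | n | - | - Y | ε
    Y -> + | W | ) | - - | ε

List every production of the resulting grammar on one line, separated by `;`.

Start -> + + | - | ) W | ); W -> ) | n | - | - Y; Y -> + | W | ) | - -

The nullable symbols are {W, Y}.
ε ∉ L(G), so no ε-production is kept.
Expand every rule over subsets of its nullable positions: Start → ) W gives ) W | ).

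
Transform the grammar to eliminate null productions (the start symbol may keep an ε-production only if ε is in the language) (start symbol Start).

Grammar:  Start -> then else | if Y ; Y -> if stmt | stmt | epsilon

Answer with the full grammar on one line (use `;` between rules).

Nullable nonterminals: {Y}.
ε ∉ L(G), so no ε-production is kept.
Add the nullable-subset variants: Start → if Y gives if Y | if.

Start -> then else | if Y | if; Y -> if stmt | stmt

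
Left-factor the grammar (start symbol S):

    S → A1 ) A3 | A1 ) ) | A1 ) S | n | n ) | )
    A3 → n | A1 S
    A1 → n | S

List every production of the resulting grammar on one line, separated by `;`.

S → ) | A1 ) S' | n S''; A3 → n | A1 S; A1 → n | S; S' → A3 | ) | S; S'' → eps | )

S has alternatives sharing prefix 'A1 )': factor to S → A1 ) S' with S' → A3 | ) | S.
S has alternatives sharing prefix 'n': factor to S → n S'' with S'' → ε | ).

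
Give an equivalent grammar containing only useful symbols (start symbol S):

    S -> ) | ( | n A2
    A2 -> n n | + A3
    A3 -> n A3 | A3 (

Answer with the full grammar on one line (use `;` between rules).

Generating nonterminals: {A2, S}.
Reachable from S after that: {A2, S}.
Removed useless symbols: {A3} and every production mentioning them.

S -> ) | ( | n A2; A2 -> n n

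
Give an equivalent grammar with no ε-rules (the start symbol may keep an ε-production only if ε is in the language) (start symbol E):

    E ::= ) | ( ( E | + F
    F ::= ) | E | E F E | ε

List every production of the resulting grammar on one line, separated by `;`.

Nullable nonterminals: {F}.
ε ∉ L(G), so no ε-production is kept.
For each production, add variants omitting each subset of nullable occurrences: E → + F gives + F | +. F → E F E gives E F E | E E.

E ::= ) | ( ( E | + F | +; F ::= ) | E | E F E | E E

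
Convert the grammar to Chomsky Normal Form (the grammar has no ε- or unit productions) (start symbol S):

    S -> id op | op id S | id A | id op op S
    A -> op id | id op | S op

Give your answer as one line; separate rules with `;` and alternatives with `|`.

Introduce a nonterminal for each terminal appearing in a rule of length ≥ 2: X1 → id, X2 → op.
Binarize each right-hand side of length ≥ 3 by chaining fresh nonterminals (Y1, Y2, …): affected rules were S → X2 X1 S; S → X1 X2 X2 S.

S -> X1 X2 | X2 Y1 | X1 A | X1 Y2; A -> X2 X1 | X1 X2 | S X2; X1 -> id; X2 -> op; Y1 -> X1 S; Y2 -> X2 Y3; Y3 -> X2 S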